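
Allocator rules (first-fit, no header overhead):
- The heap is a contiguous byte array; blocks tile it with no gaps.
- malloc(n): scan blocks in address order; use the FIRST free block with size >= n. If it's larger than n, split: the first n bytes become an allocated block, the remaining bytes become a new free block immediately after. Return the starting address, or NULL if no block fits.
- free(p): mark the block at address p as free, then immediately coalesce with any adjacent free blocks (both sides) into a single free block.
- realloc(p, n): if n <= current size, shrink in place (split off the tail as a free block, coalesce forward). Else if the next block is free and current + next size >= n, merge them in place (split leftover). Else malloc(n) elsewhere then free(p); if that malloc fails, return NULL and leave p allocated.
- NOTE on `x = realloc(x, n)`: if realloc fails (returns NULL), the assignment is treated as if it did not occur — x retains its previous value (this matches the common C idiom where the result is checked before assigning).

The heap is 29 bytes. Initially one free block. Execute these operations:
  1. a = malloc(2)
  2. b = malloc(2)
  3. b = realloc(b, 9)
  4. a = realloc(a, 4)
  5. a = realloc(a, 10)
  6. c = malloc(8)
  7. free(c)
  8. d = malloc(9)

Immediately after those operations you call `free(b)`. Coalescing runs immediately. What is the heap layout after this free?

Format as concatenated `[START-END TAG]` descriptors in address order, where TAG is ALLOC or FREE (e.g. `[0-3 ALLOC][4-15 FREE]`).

Answer: [0-10 FREE][11-20 ALLOC][21-28 FREE]

Derivation:
Op 1: a = malloc(2) -> a = 0; heap: [0-1 ALLOC][2-28 FREE]
Op 2: b = malloc(2) -> b = 2; heap: [0-1 ALLOC][2-3 ALLOC][4-28 FREE]
Op 3: b = realloc(b, 9) -> b = 2; heap: [0-1 ALLOC][2-10 ALLOC][11-28 FREE]
Op 4: a = realloc(a, 4) -> a = 11; heap: [0-1 FREE][2-10 ALLOC][11-14 ALLOC][15-28 FREE]
Op 5: a = realloc(a, 10) -> a = 11; heap: [0-1 FREE][2-10 ALLOC][11-20 ALLOC][21-28 FREE]
Op 6: c = malloc(8) -> c = 21; heap: [0-1 FREE][2-10 ALLOC][11-20 ALLOC][21-28 ALLOC]
Op 7: free(c) -> (freed c); heap: [0-1 FREE][2-10 ALLOC][11-20 ALLOC][21-28 FREE]
Op 8: d = malloc(9) -> d = NULL; heap: [0-1 FREE][2-10 ALLOC][11-20 ALLOC][21-28 FREE]
free(b): b = 2 -> block [2-10 ALLOC]; mark free, coalesce with adjacent free neighbors -> [0-10 FREE][11-20 ALLOC][21-28 FREE]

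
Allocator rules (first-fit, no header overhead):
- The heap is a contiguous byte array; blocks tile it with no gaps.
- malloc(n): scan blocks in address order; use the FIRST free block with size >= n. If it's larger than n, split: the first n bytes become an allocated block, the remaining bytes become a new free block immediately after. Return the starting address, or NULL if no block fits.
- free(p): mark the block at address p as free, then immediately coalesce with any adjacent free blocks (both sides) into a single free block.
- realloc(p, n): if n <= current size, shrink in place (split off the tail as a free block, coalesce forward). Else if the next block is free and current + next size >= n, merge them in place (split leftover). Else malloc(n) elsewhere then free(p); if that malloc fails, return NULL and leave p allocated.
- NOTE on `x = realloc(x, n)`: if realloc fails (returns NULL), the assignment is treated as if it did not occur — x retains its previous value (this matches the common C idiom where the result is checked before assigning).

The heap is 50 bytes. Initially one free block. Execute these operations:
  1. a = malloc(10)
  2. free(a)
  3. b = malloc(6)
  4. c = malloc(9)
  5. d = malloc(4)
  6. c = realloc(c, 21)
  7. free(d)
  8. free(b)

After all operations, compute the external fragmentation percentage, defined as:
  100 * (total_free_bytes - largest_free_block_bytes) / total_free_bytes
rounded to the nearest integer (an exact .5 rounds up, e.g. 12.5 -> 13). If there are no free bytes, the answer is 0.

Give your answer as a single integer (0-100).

Op 1: a = malloc(10) -> a = 0; heap: [0-9 ALLOC][10-49 FREE]
Op 2: free(a) -> (freed a); heap: [0-49 FREE]
Op 3: b = malloc(6) -> b = 0; heap: [0-5 ALLOC][6-49 FREE]
Op 4: c = malloc(9) -> c = 6; heap: [0-5 ALLOC][6-14 ALLOC][15-49 FREE]
Op 5: d = malloc(4) -> d = 15; heap: [0-5 ALLOC][6-14 ALLOC][15-18 ALLOC][19-49 FREE]
Op 6: c = realloc(c, 21) -> c = 19; heap: [0-5 ALLOC][6-14 FREE][15-18 ALLOC][19-39 ALLOC][40-49 FREE]
Op 7: free(d) -> (freed d); heap: [0-5 ALLOC][6-18 FREE][19-39 ALLOC][40-49 FREE]
Op 8: free(b) -> (freed b); heap: [0-18 FREE][19-39 ALLOC][40-49 FREE]
Free blocks: [19 10] total_free=29 largest=19 -> 100*(29-19)/29 = 1000/29 ≈ 34.483 -> rounds to 34

Answer: 34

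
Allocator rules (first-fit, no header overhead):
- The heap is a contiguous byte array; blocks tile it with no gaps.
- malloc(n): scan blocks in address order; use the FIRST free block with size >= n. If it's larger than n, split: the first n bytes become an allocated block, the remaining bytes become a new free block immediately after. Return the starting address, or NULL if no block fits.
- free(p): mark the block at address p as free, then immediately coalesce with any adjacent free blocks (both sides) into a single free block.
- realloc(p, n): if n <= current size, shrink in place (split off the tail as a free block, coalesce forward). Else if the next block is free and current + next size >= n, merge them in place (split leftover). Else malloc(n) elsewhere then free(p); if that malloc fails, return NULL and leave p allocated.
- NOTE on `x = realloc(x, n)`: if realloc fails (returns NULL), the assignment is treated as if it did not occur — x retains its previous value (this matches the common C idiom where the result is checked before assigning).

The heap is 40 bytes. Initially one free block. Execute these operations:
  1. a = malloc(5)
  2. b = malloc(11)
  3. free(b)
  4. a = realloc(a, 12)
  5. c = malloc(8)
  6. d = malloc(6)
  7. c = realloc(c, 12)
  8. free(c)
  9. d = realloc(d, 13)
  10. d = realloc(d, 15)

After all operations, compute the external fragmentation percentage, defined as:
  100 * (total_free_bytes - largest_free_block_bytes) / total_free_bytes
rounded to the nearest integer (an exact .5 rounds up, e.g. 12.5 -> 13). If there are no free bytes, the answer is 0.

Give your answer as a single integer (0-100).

Answer: 38

Derivation:
Op 1: a = malloc(5) -> a = 0; heap: [0-4 ALLOC][5-39 FREE]
Op 2: b = malloc(11) -> b = 5; heap: [0-4 ALLOC][5-15 ALLOC][16-39 FREE]
Op 3: free(b) -> (freed b); heap: [0-4 ALLOC][5-39 FREE]
Op 4: a = realloc(a, 12) -> a = 0; heap: [0-11 ALLOC][12-39 FREE]
Op 5: c = malloc(8) -> c = 12; heap: [0-11 ALLOC][12-19 ALLOC][20-39 FREE]
Op 6: d = malloc(6) -> d = 20; heap: [0-11 ALLOC][12-19 ALLOC][20-25 ALLOC][26-39 FREE]
Op 7: c = realloc(c, 12) -> c = 26; heap: [0-11 ALLOC][12-19 FREE][20-25 ALLOC][26-37 ALLOC][38-39 FREE]
Op 8: free(c) -> (freed c); heap: [0-11 ALLOC][12-19 FREE][20-25 ALLOC][26-39 FREE]
Op 9: d = realloc(d, 13) -> d = 20; heap: [0-11 ALLOC][12-19 FREE][20-32 ALLOC][33-39 FREE]
Op 10: d = realloc(d, 15) -> d = 20; heap: [0-11 ALLOC][12-19 FREE][20-34 ALLOC][35-39 FREE]
Free blocks: [8 5] total_free=13 largest=8 -> 100*(13-8)/13 = 500/13 ≈ 38.462 -> rounds to 38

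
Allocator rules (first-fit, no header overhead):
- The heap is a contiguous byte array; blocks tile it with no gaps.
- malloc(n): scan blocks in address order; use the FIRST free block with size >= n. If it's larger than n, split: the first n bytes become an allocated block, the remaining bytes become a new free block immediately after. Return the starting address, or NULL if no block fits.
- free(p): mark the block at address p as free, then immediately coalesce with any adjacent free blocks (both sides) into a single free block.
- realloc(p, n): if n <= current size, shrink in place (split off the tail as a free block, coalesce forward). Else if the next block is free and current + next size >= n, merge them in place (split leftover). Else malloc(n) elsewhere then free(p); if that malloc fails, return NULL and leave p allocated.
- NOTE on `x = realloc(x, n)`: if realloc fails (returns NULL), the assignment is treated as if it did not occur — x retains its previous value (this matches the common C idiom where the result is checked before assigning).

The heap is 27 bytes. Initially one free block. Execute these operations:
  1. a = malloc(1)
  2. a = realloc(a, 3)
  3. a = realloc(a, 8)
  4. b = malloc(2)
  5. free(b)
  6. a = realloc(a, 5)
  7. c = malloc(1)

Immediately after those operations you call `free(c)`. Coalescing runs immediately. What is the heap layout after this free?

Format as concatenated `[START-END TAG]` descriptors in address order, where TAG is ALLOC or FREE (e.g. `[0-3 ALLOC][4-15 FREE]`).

Answer: [0-4 ALLOC][5-26 FREE]

Derivation:
Op 1: a = malloc(1) -> a = 0; heap: [0-0 ALLOC][1-26 FREE]
Op 2: a = realloc(a, 3) -> a = 0; heap: [0-2 ALLOC][3-26 FREE]
Op 3: a = realloc(a, 8) -> a = 0; heap: [0-7 ALLOC][8-26 FREE]
Op 4: b = malloc(2) -> b = 8; heap: [0-7 ALLOC][8-9 ALLOC][10-26 FREE]
Op 5: free(b) -> (freed b); heap: [0-7 ALLOC][8-26 FREE]
Op 6: a = realloc(a, 5) -> a = 0; heap: [0-4 ALLOC][5-26 FREE]
Op 7: c = malloc(1) -> c = 5; heap: [0-4 ALLOC][5-5 ALLOC][6-26 FREE]
free(c): c = 5 -> block [5-5 ALLOC]; mark free, coalesce with adjacent free neighbors -> [0-4 ALLOC][5-26 FREE]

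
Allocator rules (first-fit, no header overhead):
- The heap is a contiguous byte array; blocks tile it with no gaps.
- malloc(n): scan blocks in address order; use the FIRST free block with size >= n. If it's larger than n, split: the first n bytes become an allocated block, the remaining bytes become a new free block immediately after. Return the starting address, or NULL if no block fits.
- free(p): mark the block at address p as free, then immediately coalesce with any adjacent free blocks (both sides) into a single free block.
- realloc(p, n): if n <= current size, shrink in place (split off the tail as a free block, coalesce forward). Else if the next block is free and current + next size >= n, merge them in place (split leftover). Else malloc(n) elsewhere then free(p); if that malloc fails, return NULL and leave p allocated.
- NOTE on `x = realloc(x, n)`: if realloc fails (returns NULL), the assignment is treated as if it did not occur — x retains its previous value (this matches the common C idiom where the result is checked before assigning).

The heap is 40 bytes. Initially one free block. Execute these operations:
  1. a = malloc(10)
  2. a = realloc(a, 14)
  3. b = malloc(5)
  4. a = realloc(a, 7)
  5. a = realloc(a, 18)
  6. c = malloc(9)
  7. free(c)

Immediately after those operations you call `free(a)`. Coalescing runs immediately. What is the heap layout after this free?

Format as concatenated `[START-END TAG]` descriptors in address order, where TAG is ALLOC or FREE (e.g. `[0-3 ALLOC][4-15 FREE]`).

Answer: [0-13 FREE][14-18 ALLOC][19-39 FREE]

Derivation:
Op 1: a = malloc(10) -> a = 0; heap: [0-9 ALLOC][10-39 FREE]
Op 2: a = realloc(a, 14) -> a = 0; heap: [0-13 ALLOC][14-39 FREE]
Op 3: b = malloc(5) -> b = 14; heap: [0-13 ALLOC][14-18 ALLOC][19-39 FREE]
Op 4: a = realloc(a, 7) -> a = 0; heap: [0-6 ALLOC][7-13 FREE][14-18 ALLOC][19-39 FREE]
Op 5: a = realloc(a, 18) -> a = 19; heap: [0-13 FREE][14-18 ALLOC][19-36 ALLOC][37-39 FREE]
Op 6: c = malloc(9) -> c = 0; heap: [0-8 ALLOC][9-13 FREE][14-18 ALLOC][19-36 ALLOC][37-39 FREE]
Op 7: free(c) -> (freed c); heap: [0-13 FREE][14-18 ALLOC][19-36 ALLOC][37-39 FREE]
free(a): a = 19 -> block [19-36 ALLOC]; mark free, coalesce with adjacent free neighbors -> [0-13 FREE][14-18 ALLOC][19-39 FREE]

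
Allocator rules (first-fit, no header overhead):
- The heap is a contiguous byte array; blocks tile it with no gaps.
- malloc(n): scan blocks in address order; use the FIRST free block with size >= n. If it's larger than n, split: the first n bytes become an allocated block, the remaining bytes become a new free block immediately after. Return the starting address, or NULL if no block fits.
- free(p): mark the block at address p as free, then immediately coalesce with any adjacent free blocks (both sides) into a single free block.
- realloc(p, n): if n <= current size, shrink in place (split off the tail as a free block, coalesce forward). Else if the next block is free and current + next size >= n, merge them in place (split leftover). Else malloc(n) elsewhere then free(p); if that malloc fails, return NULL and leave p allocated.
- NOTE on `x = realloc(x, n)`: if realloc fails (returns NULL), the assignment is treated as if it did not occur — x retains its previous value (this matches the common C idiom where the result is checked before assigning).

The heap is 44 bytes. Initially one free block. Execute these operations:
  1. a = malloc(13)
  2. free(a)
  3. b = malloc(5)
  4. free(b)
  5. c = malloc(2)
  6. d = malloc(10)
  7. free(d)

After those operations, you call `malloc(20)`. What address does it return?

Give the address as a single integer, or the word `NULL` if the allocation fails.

Answer: 2

Derivation:
Op 1: a = malloc(13) -> a = 0; heap: [0-12 ALLOC][13-43 FREE]
Op 2: free(a) -> (freed a); heap: [0-43 FREE]
Op 3: b = malloc(5) -> b = 0; heap: [0-4 ALLOC][5-43 FREE]
Op 4: free(b) -> (freed b); heap: [0-43 FREE]
Op 5: c = malloc(2) -> c = 0; heap: [0-1 ALLOC][2-43 FREE]
Op 6: d = malloc(10) -> d = 2; heap: [0-1 ALLOC][2-11 ALLOC][12-43 FREE]
Op 7: free(d) -> (freed d); heap: [0-1 ALLOC][2-43 FREE]
malloc(20): first-fit scan over [0-1 ALLOC][2-43 FREE] -> 2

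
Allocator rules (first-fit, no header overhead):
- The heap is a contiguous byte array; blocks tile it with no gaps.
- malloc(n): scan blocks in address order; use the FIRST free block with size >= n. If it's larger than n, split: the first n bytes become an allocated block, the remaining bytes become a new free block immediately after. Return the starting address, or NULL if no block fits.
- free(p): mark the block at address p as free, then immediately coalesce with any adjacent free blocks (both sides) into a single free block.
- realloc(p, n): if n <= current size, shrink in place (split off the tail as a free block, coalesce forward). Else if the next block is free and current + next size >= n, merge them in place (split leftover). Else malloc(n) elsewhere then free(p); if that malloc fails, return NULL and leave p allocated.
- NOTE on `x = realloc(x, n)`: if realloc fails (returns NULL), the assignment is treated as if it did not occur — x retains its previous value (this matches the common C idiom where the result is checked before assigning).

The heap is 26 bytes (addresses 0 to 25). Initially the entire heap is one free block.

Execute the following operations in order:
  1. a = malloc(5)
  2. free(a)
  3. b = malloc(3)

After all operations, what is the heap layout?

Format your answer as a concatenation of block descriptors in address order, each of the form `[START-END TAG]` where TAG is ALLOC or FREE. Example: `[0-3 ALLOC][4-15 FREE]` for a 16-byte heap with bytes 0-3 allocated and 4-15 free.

Op 1: a = malloc(5) -> a = 0; heap: [0-4 ALLOC][5-25 FREE]
Op 2: free(a) -> (freed a); heap: [0-25 FREE]
Op 3: b = malloc(3) -> b = 0; heap: [0-2 ALLOC][3-25 FREE]

Answer: [0-2 ALLOC][3-25 FREE]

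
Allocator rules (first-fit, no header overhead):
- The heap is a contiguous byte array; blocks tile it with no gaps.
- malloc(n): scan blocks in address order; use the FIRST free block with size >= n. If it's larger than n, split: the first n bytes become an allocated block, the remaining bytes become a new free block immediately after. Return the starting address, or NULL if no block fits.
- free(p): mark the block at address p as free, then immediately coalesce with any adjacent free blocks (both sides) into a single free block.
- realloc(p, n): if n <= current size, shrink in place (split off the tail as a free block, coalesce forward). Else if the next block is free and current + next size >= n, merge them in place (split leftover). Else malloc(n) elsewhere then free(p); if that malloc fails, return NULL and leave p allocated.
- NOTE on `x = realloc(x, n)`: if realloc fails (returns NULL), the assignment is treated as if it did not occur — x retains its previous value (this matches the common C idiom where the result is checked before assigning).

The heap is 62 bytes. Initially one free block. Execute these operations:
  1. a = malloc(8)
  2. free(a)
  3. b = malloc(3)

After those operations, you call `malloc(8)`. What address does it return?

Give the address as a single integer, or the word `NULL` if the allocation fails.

Op 1: a = malloc(8) -> a = 0; heap: [0-7 ALLOC][8-61 FREE]
Op 2: free(a) -> (freed a); heap: [0-61 FREE]
Op 3: b = malloc(3) -> b = 0; heap: [0-2 ALLOC][3-61 FREE]
malloc(8): first-fit scan over [0-2 ALLOC][3-61 FREE] -> 3

Answer: 3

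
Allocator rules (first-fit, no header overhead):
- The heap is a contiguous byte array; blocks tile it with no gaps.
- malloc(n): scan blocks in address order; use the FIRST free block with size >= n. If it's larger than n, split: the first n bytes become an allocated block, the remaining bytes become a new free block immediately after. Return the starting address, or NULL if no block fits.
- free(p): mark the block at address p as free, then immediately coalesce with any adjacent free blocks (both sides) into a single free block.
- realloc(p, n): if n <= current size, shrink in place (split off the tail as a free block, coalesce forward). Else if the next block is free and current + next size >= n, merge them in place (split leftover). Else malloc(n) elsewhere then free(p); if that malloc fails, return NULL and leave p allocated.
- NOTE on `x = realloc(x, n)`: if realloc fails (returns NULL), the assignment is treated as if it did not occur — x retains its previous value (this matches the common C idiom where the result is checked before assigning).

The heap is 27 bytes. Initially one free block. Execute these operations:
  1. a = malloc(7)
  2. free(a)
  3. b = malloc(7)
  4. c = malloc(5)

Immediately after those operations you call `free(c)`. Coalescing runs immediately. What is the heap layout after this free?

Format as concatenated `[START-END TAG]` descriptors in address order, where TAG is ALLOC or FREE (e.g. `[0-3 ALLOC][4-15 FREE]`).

Op 1: a = malloc(7) -> a = 0; heap: [0-6 ALLOC][7-26 FREE]
Op 2: free(a) -> (freed a); heap: [0-26 FREE]
Op 3: b = malloc(7) -> b = 0; heap: [0-6 ALLOC][7-26 FREE]
Op 4: c = malloc(5) -> c = 7; heap: [0-6 ALLOC][7-11 ALLOC][12-26 FREE]
free(c): c = 7 -> block [7-11 ALLOC]; mark free, coalesce with adjacent free neighbors -> [0-6 ALLOC][7-26 FREE]

Answer: [0-6 ALLOC][7-26 FREE]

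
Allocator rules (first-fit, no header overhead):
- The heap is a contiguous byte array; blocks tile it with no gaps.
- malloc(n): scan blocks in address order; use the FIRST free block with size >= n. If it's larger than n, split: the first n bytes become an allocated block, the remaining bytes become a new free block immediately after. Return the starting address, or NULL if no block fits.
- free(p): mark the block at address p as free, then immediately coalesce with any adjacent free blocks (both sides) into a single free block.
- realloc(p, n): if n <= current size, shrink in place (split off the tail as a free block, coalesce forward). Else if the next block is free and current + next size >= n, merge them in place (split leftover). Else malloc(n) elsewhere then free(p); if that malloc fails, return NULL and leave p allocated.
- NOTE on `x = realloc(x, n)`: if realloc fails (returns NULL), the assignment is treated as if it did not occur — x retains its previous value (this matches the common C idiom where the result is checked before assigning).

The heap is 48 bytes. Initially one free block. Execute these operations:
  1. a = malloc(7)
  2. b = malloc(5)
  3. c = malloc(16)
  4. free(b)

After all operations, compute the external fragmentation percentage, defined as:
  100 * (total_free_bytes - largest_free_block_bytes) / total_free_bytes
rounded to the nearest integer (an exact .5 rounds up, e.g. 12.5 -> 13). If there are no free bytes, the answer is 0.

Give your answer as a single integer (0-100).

Op 1: a = malloc(7) -> a = 0; heap: [0-6 ALLOC][7-47 FREE]
Op 2: b = malloc(5) -> b = 7; heap: [0-6 ALLOC][7-11 ALLOC][12-47 FREE]
Op 3: c = malloc(16) -> c = 12; heap: [0-6 ALLOC][7-11 ALLOC][12-27 ALLOC][28-47 FREE]
Op 4: free(b) -> (freed b); heap: [0-6 ALLOC][7-11 FREE][12-27 ALLOC][28-47 FREE]
Free blocks: [5 20] total_free=25 largest=20 -> 100*(25-20)/25 = 500/25 = 20

Answer: 20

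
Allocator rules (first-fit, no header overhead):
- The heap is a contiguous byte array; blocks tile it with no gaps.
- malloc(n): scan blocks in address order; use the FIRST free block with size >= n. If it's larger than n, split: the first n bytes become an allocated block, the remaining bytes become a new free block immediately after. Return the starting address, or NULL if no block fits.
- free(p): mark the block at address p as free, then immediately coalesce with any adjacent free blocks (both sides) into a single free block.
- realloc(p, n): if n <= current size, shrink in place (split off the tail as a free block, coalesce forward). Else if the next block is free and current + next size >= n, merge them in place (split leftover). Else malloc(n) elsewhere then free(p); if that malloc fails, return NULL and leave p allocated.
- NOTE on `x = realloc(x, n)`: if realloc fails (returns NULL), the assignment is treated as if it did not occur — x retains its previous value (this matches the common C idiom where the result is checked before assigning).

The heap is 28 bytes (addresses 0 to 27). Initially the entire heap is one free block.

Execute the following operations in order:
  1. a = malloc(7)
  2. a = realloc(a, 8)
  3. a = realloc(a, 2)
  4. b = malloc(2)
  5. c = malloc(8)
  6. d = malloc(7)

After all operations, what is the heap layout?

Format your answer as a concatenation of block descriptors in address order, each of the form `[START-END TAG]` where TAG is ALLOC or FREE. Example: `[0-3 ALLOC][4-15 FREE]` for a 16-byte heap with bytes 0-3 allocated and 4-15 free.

Op 1: a = malloc(7) -> a = 0; heap: [0-6 ALLOC][7-27 FREE]
Op 2: a = realloc(a, 8) -> a = 0; heap: [0-7 ALLOC][8-27 FREE]
Op 3: a = realloc(a, 2) -> a = 0; heap: [0-1 ALLOC][2-27 FREE]
Op 4: b = malloc(2) -> b = 2; heap: [0-1 ALLOC][2-3 ALLOC][4-27 FREE]
Op 5: c = malloc(8) -> c = 4; heap: [0-1 ALLOC][2-3 ALLOC][4-11 ALLOC][12-27 FREE]
Op 6: d = malloc(7) -> d = 12; heap: [0-1 ALLOC][2-3 ALLOC][4-11 ALLOC][12-18 ALLOC][19-27 FREE]

Answer: [0-1 ALLOC][2-3 ALLOC][4-11 ALLOC][12-18 ALLOC][19-27 FREE]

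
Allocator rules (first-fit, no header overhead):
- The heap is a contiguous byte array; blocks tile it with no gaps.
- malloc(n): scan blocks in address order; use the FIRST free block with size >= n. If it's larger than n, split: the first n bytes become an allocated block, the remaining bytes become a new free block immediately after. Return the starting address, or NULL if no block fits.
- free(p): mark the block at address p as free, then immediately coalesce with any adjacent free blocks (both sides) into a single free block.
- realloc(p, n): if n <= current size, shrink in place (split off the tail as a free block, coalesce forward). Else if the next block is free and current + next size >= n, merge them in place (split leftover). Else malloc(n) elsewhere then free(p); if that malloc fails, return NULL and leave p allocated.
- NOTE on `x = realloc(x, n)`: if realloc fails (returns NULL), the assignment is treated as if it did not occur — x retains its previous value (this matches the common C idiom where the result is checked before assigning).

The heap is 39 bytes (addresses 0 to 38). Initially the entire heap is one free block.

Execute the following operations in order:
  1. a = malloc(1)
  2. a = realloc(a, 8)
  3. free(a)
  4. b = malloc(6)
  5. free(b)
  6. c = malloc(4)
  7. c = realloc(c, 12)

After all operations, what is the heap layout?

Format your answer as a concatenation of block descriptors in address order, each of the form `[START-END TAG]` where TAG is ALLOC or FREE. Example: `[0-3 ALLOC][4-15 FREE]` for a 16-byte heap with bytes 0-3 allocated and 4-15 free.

Op 1: a = malloc(1) -> a = 0; heap: [0-0 ALLOC][1-38 FREE]
Op 2: a = realloc(a, 8) -> a = 0; heap: [0-7 ALLOC][8-38 FREE]
Op 3: free(a) -> (freed a); heap: [0-38 FREE]
Op 4: b = malloc(6) -> b = 0; heap: [0-5 ALLOC][6-38 FREE]
Op 5: free(b) -> (freed b); heap: [0-38 FREE]
Op 6: c = malloc(4) -> c = 0; heap: [0-3 ALLOC][4-38 FREE]
Op 7: c = realloc(c, 12) -> c = 0; heap: [0-11 ALLOC][12-38 FREE]

Answer: [0-11 ALLOC][12-38 FREE]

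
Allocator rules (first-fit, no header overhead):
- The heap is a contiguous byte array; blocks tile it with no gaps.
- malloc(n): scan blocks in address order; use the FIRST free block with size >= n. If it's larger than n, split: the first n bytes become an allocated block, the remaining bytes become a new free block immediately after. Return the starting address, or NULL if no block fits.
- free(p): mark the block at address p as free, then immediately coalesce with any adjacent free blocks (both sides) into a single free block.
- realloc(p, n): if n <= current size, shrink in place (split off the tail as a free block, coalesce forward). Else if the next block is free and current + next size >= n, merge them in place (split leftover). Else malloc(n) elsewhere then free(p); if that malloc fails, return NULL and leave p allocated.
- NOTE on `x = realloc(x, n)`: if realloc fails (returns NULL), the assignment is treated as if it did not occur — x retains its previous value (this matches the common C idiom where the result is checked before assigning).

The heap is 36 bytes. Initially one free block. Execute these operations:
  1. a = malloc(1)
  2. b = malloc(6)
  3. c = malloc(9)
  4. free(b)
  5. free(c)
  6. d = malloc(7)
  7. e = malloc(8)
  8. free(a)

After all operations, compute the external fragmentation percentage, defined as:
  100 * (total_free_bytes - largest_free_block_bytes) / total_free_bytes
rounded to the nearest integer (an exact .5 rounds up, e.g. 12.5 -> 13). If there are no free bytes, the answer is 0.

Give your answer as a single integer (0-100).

Answer: 5

Derivation:
Op 1: a = malloc(1) -> a = 0; heap: [0-0 ALLOC][1-35 FREE]
Op 2: b = malloc(6) -> b = 1; heap: [0-0 ALLOC][1-6 ALLOC][7-35 FREE]
Op 3: c = malloc(9) -> c = 7; heap: [0-0 ALLOC][1-6 ALLOC][7-15 ALLOC][16-35 FREE]
Op 4: free(b) -> (freed b); heap: [0-0 ALLOC][1-6 FREE][7-15 ALLOC][16-35 FREE]
Op 5: free(c) -> (freed c); heap: [0-0 ALLOC][1-35 FREE]
Op 6: d = malloc(7) -> d = 1; heap: [0-0 ALLOC][1-7 ALLOC][8-35 FREE]
Op 7: e = malloc(8) -> e = 8; heap: [0-0 ALLOC][1-7 ALLOC][8-15 ALLOC][16-35 FREE]
Op 8: free(a) -> (freed a); heap: [0-0 FREE][1-7 ALLOC][8-15 ALLOC][16-35 FREE]
Free blocks: [1 20] total_free=21 largest=20 -> 100*(21-20)/21 = 100/21 ≈ 4.762 -> rounds to 5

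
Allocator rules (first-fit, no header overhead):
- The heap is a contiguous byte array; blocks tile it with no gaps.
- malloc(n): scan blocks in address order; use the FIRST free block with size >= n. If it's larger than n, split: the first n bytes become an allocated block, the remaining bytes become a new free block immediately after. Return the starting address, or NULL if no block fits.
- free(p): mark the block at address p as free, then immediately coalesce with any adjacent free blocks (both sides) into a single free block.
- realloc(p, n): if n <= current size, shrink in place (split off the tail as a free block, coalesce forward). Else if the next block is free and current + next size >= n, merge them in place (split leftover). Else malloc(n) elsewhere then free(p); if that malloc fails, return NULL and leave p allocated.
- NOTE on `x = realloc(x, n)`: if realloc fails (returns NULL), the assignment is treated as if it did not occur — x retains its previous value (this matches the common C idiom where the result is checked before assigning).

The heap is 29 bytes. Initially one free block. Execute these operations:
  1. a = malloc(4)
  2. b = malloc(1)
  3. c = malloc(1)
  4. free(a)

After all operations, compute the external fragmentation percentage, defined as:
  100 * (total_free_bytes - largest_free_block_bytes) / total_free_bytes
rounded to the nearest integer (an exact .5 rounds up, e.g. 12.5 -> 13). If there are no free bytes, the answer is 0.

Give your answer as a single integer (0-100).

Answer: 15

Derivation:
Op 1: a = malloc(4) -> a = 0; heap: [0-3 ALLOC][4-28 FREE]
Op 2: b = malloc(1) -> b = 4; heap: [0-3 ALLOC][4-4 ALLOC][5-28 FREE]
Op 3: c = malloc(1) -> c = 5; heap: [0-3 ALLOC][4-4 ALLOC][5-5 ALLOC][6-28 FREE]
Op 4: free(a) -> (freed a); heap: [0-3 FREE][4-4 ALLOC][5-5 ALLOC][6-28 FREE]
Free blocks: [4 23] total_free=27 largest=23 -> 100*(27-23)/27 = 400/27 ≈ 14.815 -> rounds to 15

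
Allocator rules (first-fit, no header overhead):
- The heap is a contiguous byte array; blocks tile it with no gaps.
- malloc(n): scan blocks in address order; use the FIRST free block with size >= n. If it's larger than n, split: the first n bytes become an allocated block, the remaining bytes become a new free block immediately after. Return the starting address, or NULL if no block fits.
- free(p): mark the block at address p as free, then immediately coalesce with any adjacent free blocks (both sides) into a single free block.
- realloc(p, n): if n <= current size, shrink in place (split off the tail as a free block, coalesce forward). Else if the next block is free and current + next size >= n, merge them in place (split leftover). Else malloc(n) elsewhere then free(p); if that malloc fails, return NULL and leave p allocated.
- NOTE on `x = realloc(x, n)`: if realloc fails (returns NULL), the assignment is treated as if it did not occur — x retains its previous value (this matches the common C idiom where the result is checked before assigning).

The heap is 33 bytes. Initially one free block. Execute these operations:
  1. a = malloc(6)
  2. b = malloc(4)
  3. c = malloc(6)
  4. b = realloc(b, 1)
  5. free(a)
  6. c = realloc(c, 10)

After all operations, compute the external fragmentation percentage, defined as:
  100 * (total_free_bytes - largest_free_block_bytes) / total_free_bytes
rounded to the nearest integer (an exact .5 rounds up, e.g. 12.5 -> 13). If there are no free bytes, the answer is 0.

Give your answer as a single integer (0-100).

Answer: 41

Derivation:
Op 1: a = malloc(6) -> a = 0; heap: [0-5 ALLOC][6-32 FREE]
Op 2: b = malloc(4) -> b = 6; heap: [0-5 ALLOC][6-9 ALLOC][10-32 FREE]
Op 3: c = malloc(6) -> c = 10; heap: [0-5 ALLOC][6-9 ALLOC][10-15 ALLOC][16-32 FREE]
Op 4: b = realloc(b, 1) -> b = 6; heap: [0-5 ALLOC][6-6 ALLOC][7-9 FREE][10-15 ALLOC][16-32 FREE]
Op 5: free(a) -> (freed a); heap: [0-5 FREE][6-6 ALLOC][7-9 FREE][10-15 ALLOC][16-32 FREE]
Op 6: c = realloc(c, 10) -> c = 10; heap: [0-5 FREE][6-6 ALLOC][7-9 FREE][10-19 ALLOC][20-32 FREE]
Free blocks: [6 3 13] total_free=22 largest=13 -> 100*(22-13)/22 = 900/22 ≈ 40.909 -> rounds to 41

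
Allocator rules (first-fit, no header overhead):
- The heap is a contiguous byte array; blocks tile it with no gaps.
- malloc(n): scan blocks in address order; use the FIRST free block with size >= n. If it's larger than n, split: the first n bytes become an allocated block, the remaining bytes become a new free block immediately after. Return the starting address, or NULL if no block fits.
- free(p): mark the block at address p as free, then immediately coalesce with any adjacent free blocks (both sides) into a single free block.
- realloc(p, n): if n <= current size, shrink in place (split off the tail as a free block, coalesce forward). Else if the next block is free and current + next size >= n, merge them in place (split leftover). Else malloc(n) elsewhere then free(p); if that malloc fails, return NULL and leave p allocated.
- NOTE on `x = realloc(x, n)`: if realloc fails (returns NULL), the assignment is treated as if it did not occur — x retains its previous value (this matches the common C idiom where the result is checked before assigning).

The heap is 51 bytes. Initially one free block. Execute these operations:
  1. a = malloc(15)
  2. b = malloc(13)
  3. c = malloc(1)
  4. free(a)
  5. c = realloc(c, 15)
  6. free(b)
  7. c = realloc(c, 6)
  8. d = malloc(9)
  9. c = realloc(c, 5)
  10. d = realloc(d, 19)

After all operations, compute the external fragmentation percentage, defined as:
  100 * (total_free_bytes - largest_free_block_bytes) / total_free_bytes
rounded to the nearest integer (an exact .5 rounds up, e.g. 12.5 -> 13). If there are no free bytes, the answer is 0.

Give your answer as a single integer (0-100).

Op 1: a = malloc(15) -> a = 0; heap: [0-14 ALLOC][15-50 FREE]
Op 2: b = malloc(13) -> b = 15; heap: [0-14 ALLOC][15-27 ALLOC][28-50 FREE]
Op 3: c = malloc(1) -> c = 28; heap: [0-14 ALLOC][15-27 ALLOC][28-28 ALLOC][29-50 FREE]
Op 4: free(a) -> (freed a); heap: [0-14 FREE][15-27 ALLOC][28-28 ALLOC][29-50 FREE]
Op 5: c = realloc(c, 15) -> c = 28; heap: [0-14 FREE][15-27 ALLOC][28-42 ALLOC][43-50 FREE]
Op 6: free(b) -> (freed b); heap: [0-27 FREE][28-42 ALLOC][43-50 FREE]
Op 7: c = realloc(c, 6) -> c = 28; heap: [0-27 FREE][28-33 ALLOC][34-50 FREE]
Op 8: d = malloc(9) -> d = 0; heap: [0-8 ALLOC][9-27 FREE][28-33 ALLOC][34-50 FREE]
Op 9: c = realloc(c, 5) -> c = 28; heap: [0-8 ALLOC][9-27 FREE][28-32 ALLOC][33-50 FREE]
Op 10: d = realloc(d, 19) -> d = 0; heap: [0-18 ALLOC][19-27 FREE][28-32 ALLOC][33-50 FREE]
Free blocks: [9 18] total_free=27 largest=18 -> 100*(27-18)/27 = 900/27 ≈ 33.333 -> rounds to 33

Answer: 33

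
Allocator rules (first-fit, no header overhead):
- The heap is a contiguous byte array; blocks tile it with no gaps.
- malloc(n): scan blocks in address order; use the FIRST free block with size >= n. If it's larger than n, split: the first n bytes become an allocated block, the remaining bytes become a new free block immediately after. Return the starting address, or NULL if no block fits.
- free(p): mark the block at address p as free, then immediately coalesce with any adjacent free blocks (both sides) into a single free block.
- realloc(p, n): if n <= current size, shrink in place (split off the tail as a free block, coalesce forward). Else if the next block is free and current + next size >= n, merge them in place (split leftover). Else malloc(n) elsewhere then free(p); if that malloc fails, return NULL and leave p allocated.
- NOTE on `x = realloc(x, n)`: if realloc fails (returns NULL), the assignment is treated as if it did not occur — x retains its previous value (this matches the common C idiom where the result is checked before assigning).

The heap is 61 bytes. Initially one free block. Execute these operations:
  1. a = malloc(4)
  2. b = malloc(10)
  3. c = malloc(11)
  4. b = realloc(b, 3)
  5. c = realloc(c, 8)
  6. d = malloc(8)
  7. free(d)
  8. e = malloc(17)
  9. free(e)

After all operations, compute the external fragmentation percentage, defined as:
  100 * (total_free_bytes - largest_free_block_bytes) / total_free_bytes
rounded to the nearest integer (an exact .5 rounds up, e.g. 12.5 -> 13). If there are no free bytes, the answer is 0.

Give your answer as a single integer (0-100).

Op 1: a = malloc(4) -> a = 0; heap: [0-3 ALLOC][4-60 FREE]
Op 2: b = malloc(10) -> b = 4; heap: [0-3 ALLOC][4-13 ALLOC][14-60 FREE]
Op 3: c = malloc(11) -> c = 14; heap: [0-3 ALLOC][4-13 ALLOC][14-24 ALLOC][25-60 FREE]
Op 4: b = realloc(b, 3) -> b = 4; heap: [0-3 ALLOC][4-6 ALLOC][7-13 FREE][14-24 ALLOC][25-60 FREE]
Op 5: c = realloc(c, 8) -> c = 14; heap: [0-3 ALLOC][4-6 ALLOC][7-13 FREE][14-21 ALLOC][22-60 FREE]
Op 6: d = malloc(8) -> d = 22; heap: [0-3 ALLOC][4-6 ALLOC][7-13 FREE][14-21 ALLOC][22-29 ALLOC][30-60 FREE]
Op 7: free(d) -> (freed d); heap: [0-3 ALLOC][4-6 ALLOC][7-13 FREE][14-21 ALLOC][22-60 FREE]
Op 8: e = malloc(17) -> e = 22; heap: [0-3 ALLOC][4-6 ALLOC][7-13 FREE][14-21 ALLOC][22-38 ALLOC][39-60 FREE]
Op 9: free(e) -> (freed e); heap: [0-3 ALLOC][4-6 ALLOC][7-13 FREE][14-21 ALLOC][22-60 FREE]
Free blocks: [7 39] total_free=46 largest=39 -> 100*(46-39)/46 = 700/46 ≈ 15.217 -> rounds to 15

Answer: 15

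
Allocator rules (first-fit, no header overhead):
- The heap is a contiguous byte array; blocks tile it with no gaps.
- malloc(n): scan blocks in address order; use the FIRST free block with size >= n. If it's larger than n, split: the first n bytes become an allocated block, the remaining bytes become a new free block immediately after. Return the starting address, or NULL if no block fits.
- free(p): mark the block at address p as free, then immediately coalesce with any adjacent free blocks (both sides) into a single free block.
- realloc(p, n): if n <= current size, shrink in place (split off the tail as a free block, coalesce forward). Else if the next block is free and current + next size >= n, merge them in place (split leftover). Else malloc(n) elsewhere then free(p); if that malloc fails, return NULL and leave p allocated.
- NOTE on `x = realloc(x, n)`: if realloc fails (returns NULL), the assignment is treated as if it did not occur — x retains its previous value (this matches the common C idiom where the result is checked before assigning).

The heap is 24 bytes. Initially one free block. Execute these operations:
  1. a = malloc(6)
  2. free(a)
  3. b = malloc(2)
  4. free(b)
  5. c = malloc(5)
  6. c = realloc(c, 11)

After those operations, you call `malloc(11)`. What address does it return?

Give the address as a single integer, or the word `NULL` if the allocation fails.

Op 1: a = malloc(6) -> a = 0; heap: [0-5 ALLOC][6-23 FREE]
Op 2: free(a) -> (freed a); heap: [0-23 FREE]
Op 3: b = malloc(2) -> b = 0; heap: [0-1 ALLOC][2-23 FREE]
Op 4: free(b) -> (freed b); heap: [0-23 FREE]
Op 5: c = malloc(5) -> c = 0; heap: [0-4 ALLOC][5-23 FREE]
Op 6: c = realloc(c, 11) -> c = 0; heap: [0-10 ALLOC][11-23 FREE]
malloc(11): first-fit scan over [0-10 ALLOC][11-23 FREE] -> 11

Answer: 11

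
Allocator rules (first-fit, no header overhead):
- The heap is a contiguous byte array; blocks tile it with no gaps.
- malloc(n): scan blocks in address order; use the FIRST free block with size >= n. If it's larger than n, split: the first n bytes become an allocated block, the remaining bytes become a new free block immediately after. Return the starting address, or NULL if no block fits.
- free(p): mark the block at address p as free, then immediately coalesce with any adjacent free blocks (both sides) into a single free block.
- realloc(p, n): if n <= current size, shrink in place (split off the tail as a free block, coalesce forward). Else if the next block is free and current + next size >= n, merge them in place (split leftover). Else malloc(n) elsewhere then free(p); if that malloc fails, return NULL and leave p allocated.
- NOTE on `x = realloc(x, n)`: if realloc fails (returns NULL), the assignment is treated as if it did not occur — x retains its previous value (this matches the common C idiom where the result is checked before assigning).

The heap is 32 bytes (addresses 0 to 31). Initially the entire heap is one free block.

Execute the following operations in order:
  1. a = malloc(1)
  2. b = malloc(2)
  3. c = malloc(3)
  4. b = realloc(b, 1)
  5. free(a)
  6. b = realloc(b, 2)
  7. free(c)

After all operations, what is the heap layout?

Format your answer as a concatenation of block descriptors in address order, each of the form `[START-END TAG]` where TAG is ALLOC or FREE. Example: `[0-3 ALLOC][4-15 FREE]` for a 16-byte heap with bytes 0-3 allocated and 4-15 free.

Op 1: a = malloc(1) -> a = 0; heap: [0-0 ALLOC][1-31 FREE]
Op 2: b = malloc(2) -> b = 1; heap: [0-0 ALLOC][1-2 ALLOC][3-31 FREE]
Op 3: c = malloc(3) -> c = 3; heap: [0-0 ALLOC][1-2 ALLOC][3-5 ALLOC][6-31 FREE]
Op 4: b = realloc(b, 1) -> b = 1; heap: [0-0 ALLOC][1-1 ALLOC][2-2 FREE][3-5 ALLOC][6-31 FREE]
Op 5: free(a) -> (freed a); heap: [0-0 FREE][1-1 ALLOC][2-2 FREE][3-5 ALLOC][6-31 FREE]
Op 6: b = realloc(b, 2) -> b = 1; heap: [0-0 FREE][1-2 ALLOC][3-5 ALLOC][6-31 FREE]
Op 7: free(c) -> (freed c); heap: [0-0 FREE][1-2 ALLOC][3-31 FREE]

Answer: [0-0 FREE][1-2 ALLOC][3-31 FREE]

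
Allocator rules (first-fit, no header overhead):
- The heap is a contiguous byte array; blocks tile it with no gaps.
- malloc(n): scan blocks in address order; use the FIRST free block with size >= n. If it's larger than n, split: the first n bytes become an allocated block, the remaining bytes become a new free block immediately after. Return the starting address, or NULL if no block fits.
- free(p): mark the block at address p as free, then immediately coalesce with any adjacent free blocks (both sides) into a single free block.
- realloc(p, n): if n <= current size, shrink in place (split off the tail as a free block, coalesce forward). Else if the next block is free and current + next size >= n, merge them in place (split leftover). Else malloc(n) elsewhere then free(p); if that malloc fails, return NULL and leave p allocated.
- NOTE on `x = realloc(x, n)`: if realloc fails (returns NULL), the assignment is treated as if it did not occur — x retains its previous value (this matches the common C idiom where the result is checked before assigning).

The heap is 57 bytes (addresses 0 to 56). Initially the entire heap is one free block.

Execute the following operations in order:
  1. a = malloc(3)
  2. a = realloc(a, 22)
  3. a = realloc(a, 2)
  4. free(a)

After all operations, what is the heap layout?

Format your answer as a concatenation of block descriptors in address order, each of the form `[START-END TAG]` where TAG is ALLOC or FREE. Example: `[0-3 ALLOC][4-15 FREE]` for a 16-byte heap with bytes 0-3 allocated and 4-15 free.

Answer: [0-56 FREE]

Derivation:
Op 1: a = malloc(3) -> a = 0; heap: [0-2 ALLOC][3-56 FREE]
Op 2: a = realloc(a, 22) -> a = 0; heap: [0-21 ALLOC][22-56 FREE]
Op 3: a = realloc(a, 2) -> a = 0; heap: [0-1 ALLOC][2-56 FREE]
Op 4: free(a) -> (freed a); heap: [0-56 FREE]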